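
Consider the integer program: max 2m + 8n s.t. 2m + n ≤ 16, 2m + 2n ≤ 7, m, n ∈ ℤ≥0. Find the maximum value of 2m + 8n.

The continuous relaxation peaks at (0, 3.5) with value 28.00; rounding to a feasible lattice point costs some objective.
(m,n)=(0,3) is feasible, giving 24.
(m,n)=(1,2) is feasible, giving 18.
(m,n)=(0,2) is feasible, giving 16.
The best lattice point is (0,3), giving 24.

24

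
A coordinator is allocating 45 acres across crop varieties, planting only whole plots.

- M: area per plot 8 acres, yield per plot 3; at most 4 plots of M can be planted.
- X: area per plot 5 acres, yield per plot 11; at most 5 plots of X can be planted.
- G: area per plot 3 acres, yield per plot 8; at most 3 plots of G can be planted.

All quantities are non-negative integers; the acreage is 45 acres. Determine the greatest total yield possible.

82

Take 1×M, 5×X, and 3×G: area 42 ≤ 45, yield 1·3 + 5·11 + 3·8 = 82.
G has the best ratio (8/3) and is taken to its limit of 3; remaining capacity is filled optimally with the others.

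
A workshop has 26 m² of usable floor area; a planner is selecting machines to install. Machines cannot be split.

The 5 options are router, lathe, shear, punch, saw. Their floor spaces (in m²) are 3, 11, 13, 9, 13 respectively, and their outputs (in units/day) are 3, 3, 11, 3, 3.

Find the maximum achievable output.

17

Allowing fractional choices, the relaxed optimum would be about 17.3, but machines are indivisible.
router + shear: floor space 3 + 13 = 16 ≤ 26, output 3 + 11 = 14.
router + shear + punch: floor space 3 + 13 + 9 = 25 ≤ 26, output 3 + 11 + 3 = 17.
shear + punch: floor space 13 + 9 = 22 ≤ 26, output 11 + 3 = 14.
Best is router, shear, and punch with total output 17.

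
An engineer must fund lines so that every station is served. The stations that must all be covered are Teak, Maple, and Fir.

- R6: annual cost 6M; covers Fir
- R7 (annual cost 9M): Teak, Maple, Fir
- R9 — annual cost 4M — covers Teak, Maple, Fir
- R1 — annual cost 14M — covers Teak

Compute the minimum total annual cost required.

This is an integer covering problem.
R9 alone covers Teak, Maple, Fir — every station.
Total annual cost: 4.

4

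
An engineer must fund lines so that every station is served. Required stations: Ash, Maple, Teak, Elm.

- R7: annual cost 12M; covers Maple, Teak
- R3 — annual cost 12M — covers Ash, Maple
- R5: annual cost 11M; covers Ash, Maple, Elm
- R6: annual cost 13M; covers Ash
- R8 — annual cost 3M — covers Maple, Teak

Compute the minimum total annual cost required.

14

This is an integer covering problem.
Choose R5 and R8: together they cover Ash, Maple, Teak, Elm — every station.
Total annual cost: 11 + 3 = 14.
No cover costs less than 14.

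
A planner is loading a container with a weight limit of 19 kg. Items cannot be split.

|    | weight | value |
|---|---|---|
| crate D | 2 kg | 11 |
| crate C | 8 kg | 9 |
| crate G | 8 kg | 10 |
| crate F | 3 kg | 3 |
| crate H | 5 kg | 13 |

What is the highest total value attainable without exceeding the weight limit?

37

Allowing fractional choices, the relaxed optimum would be about 38.5, but items are indivisible.
crate D + crate G + crate F + crate H: weight 2 + 8 + 3 + 5 = 18 ≤ 19, value 11 + 10 + 3 + 13 = 37.
crate D + crate C + crate F + crate H: weight 2 + 8 + 3 + 5 = 18 ≤ 19, value 11 + 9 + 3 + 13 = 36.
crate D + crate G + crate H: weight 2 + 8 + 5 = 15 ≤ 19, value 11 + 10 + 13 = 34.
Best is crate D, crate G, crate F, and crate H with total value 37.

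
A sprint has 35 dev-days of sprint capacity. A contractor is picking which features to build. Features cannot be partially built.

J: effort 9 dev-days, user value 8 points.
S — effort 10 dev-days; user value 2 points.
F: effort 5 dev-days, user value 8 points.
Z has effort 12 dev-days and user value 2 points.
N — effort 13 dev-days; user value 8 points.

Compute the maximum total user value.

Allowing fractional choices, the relaxed optimum would be about 25.6, but features are indivisible.
J + S + F: effort 9 + 10 + 5 = 24 ≤ 35, user value 8 + 2 + 8 = 18.
J + F + N: effort 9 + 5 + 13 = 27 ≤ 35, user value 8 + 8 + 8 = 24.
Best is J, F, and N with total user value 24.

24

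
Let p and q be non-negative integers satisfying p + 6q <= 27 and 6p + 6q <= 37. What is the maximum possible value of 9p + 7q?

(p,q)=(6,0): 1·6+6·0=6≤27, 6·6+6·0=36≤37, objective 54.
(p,q)=(5,1): 1·5+6·1=11≤27, 6·5+6·1=36≤37, objective 52.
(p,q)=(5,0): 1·5+6·0=5≤27, 6·5+6·0=30≤37, objective 45.
No feasible integer point exceeds 54.

54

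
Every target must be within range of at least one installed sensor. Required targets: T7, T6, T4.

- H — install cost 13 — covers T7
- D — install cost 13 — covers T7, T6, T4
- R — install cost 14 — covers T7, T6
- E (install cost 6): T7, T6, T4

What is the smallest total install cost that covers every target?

E alone covers T7, T6, T4 — every target.
Total install cost: 6.

6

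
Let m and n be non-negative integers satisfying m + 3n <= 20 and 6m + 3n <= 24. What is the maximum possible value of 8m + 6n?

44

(m,n)=(1,6) is feasible, giving 44.
(m,n)=(1,5) is feasible, giving 38.
(m,n)=(0,6) is feasible, giving 36.
Maximum is 44 at (m,n)=(1,6).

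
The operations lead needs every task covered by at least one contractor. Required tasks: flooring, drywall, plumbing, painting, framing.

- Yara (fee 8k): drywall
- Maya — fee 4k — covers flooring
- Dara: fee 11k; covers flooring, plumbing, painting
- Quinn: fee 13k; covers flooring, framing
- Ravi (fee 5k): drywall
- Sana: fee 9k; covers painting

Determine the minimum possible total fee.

29

This is a weighted set-cover instance.
Choose Dara, Quinn, and Ravi: together they cover flooring, drywall, plumbing, painting, framing — every task.
Total fee: 11 + 13 + 5 = 29.
No cover costs less than 29.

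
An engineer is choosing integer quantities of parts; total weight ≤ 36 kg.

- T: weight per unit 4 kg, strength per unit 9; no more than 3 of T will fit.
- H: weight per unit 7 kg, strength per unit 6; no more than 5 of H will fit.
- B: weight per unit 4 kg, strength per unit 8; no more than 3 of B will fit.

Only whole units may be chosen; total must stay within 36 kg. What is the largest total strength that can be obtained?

57

3×T, 2×H, and 2×B: weight 34 ≤ 36, strength 3·9 + 2·6 + 2·8 = 55.
3×T, 1×H, and 3×B: weight 31 ≤ 36, strength 3·9 + 1·6 + 3·8 = 57.
Best is 57.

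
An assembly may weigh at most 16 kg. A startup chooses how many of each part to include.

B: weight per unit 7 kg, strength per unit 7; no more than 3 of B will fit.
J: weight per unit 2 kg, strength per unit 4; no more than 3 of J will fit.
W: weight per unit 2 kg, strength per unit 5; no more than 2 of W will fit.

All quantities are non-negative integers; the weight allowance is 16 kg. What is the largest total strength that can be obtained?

25

W has the best ratio (5/2); taking only W gives at most 2×5 = 10 (stopped by the supply cap of 2).
Mixing does better — 1×B, 2×J, and 2×W: weight 15 ≤ 16, strength 1·7 + 2·4 + 2·5 = 25.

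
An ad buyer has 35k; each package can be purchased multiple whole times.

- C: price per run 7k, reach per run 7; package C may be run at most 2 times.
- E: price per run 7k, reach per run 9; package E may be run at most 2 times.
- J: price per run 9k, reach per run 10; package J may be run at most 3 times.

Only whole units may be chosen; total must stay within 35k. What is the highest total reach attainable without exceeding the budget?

Take 1×E and 3×J: price 34 ≤ 35, reach 1·9 + 3·10 = 39.
No other integer combination yields more.

39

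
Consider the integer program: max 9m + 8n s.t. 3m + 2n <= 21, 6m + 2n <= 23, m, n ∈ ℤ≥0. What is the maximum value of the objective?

The continuous relaxation peaks at (0, 10.5) with value 84.00; rounding to a feasible lattice point costs some objective.
(m,n)=(0,10): 3·0+2·10=20≤21, 6·0+2·10=20≤23, objective 80.
(m,n)=(0,9): 3·0+2·9=18≤21, 6·0+2·9=18≤23, objective 72.
Maximum is 80 at (m,n)=(0,10).

80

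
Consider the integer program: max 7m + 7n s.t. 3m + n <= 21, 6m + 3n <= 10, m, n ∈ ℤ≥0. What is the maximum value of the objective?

The continuous relaxation peaks at (0, 3.33) with value 23.33; rounding to a feasible lattice point costs some objective.
(m,n)=(0,3): 3·0+1·3=3≤21, 6·0+3·3=9≤10, objective 21.
(m,n)=(0,2): 3·0+1·2=2≤21, 6·0+3·2=6≤10, objective 14.
Maximum is 21 at (m,n)=(0,3).

21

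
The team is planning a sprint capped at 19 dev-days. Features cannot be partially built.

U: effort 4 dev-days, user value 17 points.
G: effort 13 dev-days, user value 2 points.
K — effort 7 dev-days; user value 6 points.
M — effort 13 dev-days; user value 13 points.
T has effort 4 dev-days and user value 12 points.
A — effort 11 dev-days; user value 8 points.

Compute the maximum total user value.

This is a 0-1 knapsack instance.
U + K + T: effort 4 + 7 + 4 = 15 ≤ 19, user value 17 + 6 + 12 = 35.
U + T + A: effort 4 + 4 + 11 = 19 ≤ 19, user value 17 + 12 + 8 = 37.
Best is U, T, and A with total user value 37.

37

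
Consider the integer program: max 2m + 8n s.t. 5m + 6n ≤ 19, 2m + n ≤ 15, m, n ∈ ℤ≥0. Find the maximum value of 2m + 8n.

24

Relaxing integrality, the LP optimum is 25.33 at (m,n) = (0, 3.17), which is not an integer point.
(m,n)=(0,3): 5·0+6·3=18≤19, 2·0+1·3=3≤15, objective 24.
(m,n)=(1,2): 5·1+6·2=17≤19, 2·1+1·2=4≤15, objective 18.
(m,n)=(0,2): 5·0+6·2=12≤19, 2·0+1·2=2≤15, objective 16.
The best lattice point is (0,3), giving 24.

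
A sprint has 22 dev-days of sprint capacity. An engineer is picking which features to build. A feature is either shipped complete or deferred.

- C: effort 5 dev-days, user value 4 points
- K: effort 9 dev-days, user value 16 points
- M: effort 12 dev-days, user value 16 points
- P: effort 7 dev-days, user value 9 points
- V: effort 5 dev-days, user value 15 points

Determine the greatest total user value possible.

This is a 0-1 knapsack instance.
Allowing fractional choices, the relaxed optimum would be about 41.7, but features are indivisible.
C + K + V: effort 5 + 9 + 5 = 19 ≤ 22, user value 4 + 16 + 15 = 35.
K + P + V: effort 9 + 7 + 5 = 21 ≤ 22, user value 16 + 9 + 15 = 40.
Best is K, P, and V with total user value 40.

40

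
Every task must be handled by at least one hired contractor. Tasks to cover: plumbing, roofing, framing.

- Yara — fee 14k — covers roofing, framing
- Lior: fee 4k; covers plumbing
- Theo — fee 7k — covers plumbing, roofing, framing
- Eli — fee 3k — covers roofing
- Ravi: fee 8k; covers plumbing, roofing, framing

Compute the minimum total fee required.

Theo alone covers plumbing, roofing, framing — every task.
Total fee: 7.
No cover costs less than 7.

7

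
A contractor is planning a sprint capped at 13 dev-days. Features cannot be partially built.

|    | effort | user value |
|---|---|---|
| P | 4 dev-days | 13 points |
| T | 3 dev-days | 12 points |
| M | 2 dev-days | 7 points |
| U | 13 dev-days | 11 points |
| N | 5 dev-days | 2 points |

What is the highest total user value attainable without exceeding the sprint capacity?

32

Treat it as a binary knapsack problem.
Allowing fractional choices, the relaxed optimum would be about 35.4, but features are indivisible.
P + T + N: effort 4 + 3 + 5 = 12 ≤ 13, user value 13 + 12 + 2 = 27.
P + T: effort 4 + 3 = 7 ≤ 13, user value 13 + 12 = 25.
P + T + M: effort 4 + 3 + 2 = 9 ≤ 13, user value 13 + 12 + 7 = 32.
Best is P, T, and M with total user value 32.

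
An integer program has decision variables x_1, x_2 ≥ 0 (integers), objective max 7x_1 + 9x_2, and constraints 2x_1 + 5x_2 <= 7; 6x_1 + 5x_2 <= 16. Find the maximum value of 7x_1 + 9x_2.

16

(x_1,x_2)=(1,1) is feasible, giving 16.
(x_1,x_2)=(2,0) is feasible, giving 14.
(x_1,x_2)=(0,1) is feasible, giving 9.
No feasible integer point exceeds 16.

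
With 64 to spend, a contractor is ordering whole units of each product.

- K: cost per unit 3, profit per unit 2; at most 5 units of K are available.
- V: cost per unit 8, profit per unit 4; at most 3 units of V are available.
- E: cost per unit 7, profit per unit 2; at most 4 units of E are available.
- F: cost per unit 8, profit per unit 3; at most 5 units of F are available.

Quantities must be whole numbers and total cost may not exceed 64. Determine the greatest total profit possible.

31

K has the best ratio (2/3); taking only K gives at most 5×2 = 10 (stopped by the supply cap of 5).
Mixing does better — 5×K, 3×V, and 3×F: cost 63 ≤ 64, profit 5·2 + 3·4 + 3·3 = 31.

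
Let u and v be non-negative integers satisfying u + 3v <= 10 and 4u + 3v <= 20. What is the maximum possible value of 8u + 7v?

(u,v)=(5,0): 1·5+3·0=5≤10, 4·5+3·0=20≤20, objective 40.
(u,v)=(4,1): 1·4+3·1=7≤10, 4·4+3·1=19≤20, objective 39.
(u,v)=(3,2): 1·3+3·2=9≤10, 4·3+3·2=18≤20, objective 38.
(u,v)=(4,0): 1·4+3·0=4≤10, 4·4+3·0=16≤20, objective 32.
The best lattice point is (5,0), giving 40.

40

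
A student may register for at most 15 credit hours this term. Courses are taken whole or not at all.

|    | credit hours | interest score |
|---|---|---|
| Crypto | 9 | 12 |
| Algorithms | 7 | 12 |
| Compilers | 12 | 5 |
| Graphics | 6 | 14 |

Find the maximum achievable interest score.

26

Take Algorithms and Graphics: credit hours 7 + 6 = 13 ≤ 15, interest score 12 + 14 = 26.
No feasible combination exceeds this.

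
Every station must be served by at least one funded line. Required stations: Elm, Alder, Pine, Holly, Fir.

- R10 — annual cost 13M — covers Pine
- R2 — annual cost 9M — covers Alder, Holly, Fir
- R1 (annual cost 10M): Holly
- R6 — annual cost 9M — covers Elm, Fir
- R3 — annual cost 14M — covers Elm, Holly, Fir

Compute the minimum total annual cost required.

31

Choose R10, R2, and R6: together they cover Elm, Alder, Pine, Holly, Fir — every station.
Total annual cost: 13 + 9 + 9 = 31.
No cover costs less than 31.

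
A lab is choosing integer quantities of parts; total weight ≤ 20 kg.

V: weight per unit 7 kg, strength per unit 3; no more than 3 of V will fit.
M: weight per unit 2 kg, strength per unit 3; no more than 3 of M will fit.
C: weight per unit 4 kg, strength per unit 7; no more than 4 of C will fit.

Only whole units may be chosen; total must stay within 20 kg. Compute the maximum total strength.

34

Take 2×M and 4×C: weight 20 ≤ 20, strength 2·3 + 4·7 = 34.
C has the best ratio (7/4) and is taken to its limit of 4; remaining capacity is filled optimally with the others.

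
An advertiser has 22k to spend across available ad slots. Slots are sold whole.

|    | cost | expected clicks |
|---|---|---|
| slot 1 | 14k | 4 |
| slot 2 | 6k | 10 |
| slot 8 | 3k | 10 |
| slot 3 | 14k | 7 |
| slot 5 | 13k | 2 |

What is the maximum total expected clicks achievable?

22

This is a 0-1 knapsack instance.
Allowing fractional choices, the relaxed optimum would be about 26.5, but ad slots are indivisible.
slot 2 + slot 8 + slot 5: cost 6 + 3 + 13 = 22 ≤ 22, expected clicks 10 + 10 + 2 = 22.
slot 2 + slot 8: cost 6 + 3 = 9 ≤ 22, expected clicks 10 + 10 = 20.
slot 8 + slot 3: cost 3 + 14 = 17 ≤ 22, expected clicks 10 + 7 = 17.
Best is slot 2, slot 8, and slot 5 with total expected clicks 22.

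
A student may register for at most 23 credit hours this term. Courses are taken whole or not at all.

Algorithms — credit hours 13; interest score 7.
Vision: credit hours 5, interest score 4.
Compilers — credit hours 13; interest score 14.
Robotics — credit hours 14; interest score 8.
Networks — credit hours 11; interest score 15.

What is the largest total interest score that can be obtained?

19

Take Vision and Networks: credit hours 5 + 11 = 16 ≤ 23, interest score 4 + 15 = 19.
No other feasible combination does better.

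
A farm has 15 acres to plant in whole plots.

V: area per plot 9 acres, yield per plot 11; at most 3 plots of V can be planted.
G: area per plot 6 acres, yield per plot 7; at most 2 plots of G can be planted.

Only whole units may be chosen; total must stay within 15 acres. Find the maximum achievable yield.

18

This is a bounded integer knapsack.
Take 1×V and 1×G: area 15 ≤ 15, yield 1·11 + 1·7 = 18.
No other integer combination yields more.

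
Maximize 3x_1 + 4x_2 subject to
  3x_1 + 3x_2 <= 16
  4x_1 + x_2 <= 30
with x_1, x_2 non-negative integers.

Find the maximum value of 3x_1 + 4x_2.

20

(x_1,x_2)=(0,5): 3·0+3·5=15≤16, 4·0+1·5=5≤30, objective 20.
(x_1,x_2)=(1,4): 3·1+3·4=15≤16, 4·1+1·4=8≤30, objective 19.
(x_1,x_2)=(0,4): 3·0+3·4=12≤16, 4·0+1·4=4≤30, objective 16.
The best lattice point is (0,5), giving 20.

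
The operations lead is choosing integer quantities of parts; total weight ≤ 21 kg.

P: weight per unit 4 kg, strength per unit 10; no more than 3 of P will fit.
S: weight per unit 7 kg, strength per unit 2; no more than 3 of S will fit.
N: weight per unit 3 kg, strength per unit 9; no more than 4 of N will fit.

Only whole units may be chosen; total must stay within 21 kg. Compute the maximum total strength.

Take 3×P and 3×N: weight 21 ≤ 21, strength 3·10 + 3·9 = 57.
No other integer combination yields more.

57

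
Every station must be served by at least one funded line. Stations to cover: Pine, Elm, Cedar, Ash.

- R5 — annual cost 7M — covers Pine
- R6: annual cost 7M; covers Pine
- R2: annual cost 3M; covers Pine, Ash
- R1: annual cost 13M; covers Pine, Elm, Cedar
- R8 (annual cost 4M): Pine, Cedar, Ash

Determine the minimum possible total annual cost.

16

The greedy cost-per-new-station heuristic would pick R8 and R1 for 17, but a cheaper cover exists.
Choose R2 and R1: together they cover Pine, Elm, Cedar, Ash — every station.
Total annual cost: 3 + 13 = 16.
No cover costs less than 16.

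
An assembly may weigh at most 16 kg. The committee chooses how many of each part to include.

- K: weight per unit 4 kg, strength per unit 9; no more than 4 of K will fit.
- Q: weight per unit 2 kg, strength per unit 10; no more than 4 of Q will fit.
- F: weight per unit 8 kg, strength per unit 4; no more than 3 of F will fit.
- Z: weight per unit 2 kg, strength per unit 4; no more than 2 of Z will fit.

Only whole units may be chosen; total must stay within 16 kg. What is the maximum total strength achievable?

Take 2×K and 4×Q: weight 16 ≤ 16, strength 2·9 + 4·10 = 58.
Q has the best ratio (10/2) and is taken to its limit of 4; remaining capacity is filled optimally with the others.

58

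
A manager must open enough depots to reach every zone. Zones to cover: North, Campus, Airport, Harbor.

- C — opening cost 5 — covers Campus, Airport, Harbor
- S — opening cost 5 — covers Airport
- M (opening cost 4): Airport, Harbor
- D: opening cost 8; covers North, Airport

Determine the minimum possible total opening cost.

13

This is a weighted set-cover instance.
Choose C and D: together they cover North, Campus, Airport, Harbor — every zone.
Total opening cost: 5 + 8 = 13.
No cover costs less than 13.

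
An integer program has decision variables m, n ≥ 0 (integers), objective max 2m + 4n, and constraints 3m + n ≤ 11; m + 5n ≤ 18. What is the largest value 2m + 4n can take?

16

The continuous relaxation peaks at (2.64, 3.07) with value 17.57; rounding to a feasible lattice point costs some objective.
(m,n)=(2,3) is feasible, giving 16.
(m,n)=(3,2) is feasible, giving 14.
(m,n)=(1,3) is feasible, giving 14.
(m,n)=(2,2) is feasible, giving 12.
No feasible integer point exceeds 16.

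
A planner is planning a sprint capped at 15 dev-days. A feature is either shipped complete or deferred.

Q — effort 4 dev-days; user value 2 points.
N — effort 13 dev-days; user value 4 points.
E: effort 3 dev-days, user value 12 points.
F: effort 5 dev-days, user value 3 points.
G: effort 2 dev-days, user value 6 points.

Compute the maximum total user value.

23

This is a 0-1 knapsack instance.
Take Q, E, F, and G: effort 4 + 3 + 5 + 2 = 14 ≤ 15, user value 2 + 12 + 3 + 6 = 23.
No other feasible combination does better.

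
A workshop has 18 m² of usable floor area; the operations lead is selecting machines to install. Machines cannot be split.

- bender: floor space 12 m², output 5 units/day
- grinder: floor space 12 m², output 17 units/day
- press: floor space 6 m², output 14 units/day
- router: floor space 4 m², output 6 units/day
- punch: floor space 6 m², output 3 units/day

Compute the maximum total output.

Treat it as a binary knapsack problem.
grinder + router: floor space 12 + 4 = 16 ≤ 18, output 17 + 6 = 23.
grinder + press: floor space 12 + 6 = 18 ≤ 18, output 17 + 14 = 31.
Best is grinder and press with total output 31.

31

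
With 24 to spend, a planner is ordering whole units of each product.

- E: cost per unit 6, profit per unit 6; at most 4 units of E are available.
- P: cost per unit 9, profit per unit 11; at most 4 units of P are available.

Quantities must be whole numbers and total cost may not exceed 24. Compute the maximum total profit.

Take 1×E and 2×P: cost 24 ≤ 24, profit 1·6 + 2·11 = 28.
No other integer combination yields more.

28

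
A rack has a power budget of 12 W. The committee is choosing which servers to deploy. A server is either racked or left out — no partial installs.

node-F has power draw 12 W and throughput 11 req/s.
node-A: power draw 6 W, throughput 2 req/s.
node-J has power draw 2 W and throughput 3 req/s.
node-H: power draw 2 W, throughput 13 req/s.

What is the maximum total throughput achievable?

18

Allowing fractional choices, the relaxed optimum would be about 23.3, but servers are indivisible.
node-A + node-J + node-H: power draw 6 + 2 + 2 = 10 ≤ 12, throughput 2 + 3 + 13 = 18.
node-J + node-H: power draw 2 + 2 = 4 ≤ 12, throughput 3 + 13 = 16.
Best is node-A, node-J, and node-H with total throughput 18.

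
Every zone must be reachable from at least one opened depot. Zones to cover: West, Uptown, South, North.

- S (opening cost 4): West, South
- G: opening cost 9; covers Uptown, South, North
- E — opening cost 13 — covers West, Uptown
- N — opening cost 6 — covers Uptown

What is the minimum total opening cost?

13

This is a weighted set-cover instance.
Choose S and G: together they cover West, Uptown, South, North — every zone.
Total opening cost: 4 + 9 = 13.
No cover costs less than 13.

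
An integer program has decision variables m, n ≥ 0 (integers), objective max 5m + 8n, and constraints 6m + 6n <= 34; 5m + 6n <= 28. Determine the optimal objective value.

34

(m,n)=(2,3) is feasible, giving 34.
(m,n)=(0,4) is feasible, giving 32.
(m,n)=(3,2) is feasible, giving 31.
(m,n)=(1,3) is feasible, giving 29.
Maximum is 34 at (m,n)=(2,3).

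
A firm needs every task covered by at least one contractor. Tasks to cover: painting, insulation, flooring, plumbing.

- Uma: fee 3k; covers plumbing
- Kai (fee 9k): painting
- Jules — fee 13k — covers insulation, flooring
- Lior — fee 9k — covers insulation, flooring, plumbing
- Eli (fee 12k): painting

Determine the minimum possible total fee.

18

Choose Kai and Lior: together they cover painting, insulation, flooring, plumbing — every task.
Total fee: 9 + 9 = 18.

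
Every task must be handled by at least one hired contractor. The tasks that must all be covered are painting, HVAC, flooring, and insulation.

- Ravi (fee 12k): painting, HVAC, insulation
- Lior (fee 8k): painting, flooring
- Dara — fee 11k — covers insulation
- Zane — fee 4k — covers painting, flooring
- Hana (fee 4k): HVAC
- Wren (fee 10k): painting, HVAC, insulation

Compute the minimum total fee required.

14

This is a weighted set-cover instance.
The greedy cost-per-new-task heuristic would pick Zane, Hana, and Wren for 18, but a cheaper cover exists.
Choose Zane and Wren: together they cover painting, HVAC, flooring, insulation — every task.
Total fee: 4 + 10 = 14.
No cover costs less than 14.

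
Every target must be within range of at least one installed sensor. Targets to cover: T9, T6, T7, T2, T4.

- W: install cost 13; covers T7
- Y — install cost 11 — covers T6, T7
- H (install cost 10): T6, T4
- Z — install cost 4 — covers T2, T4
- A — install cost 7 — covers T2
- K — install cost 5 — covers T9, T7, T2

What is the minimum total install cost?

15

This is an integer covering problem.
The greedy cost-per-new-target heuristic would pick K, Z, and H for 19, but a cheaper cover exists.
Choose H and K: together they cover T9, T6, T7, T2, T4 — every target.
Total install cost: 10 + 5 = 15.
No cover costs less than 15.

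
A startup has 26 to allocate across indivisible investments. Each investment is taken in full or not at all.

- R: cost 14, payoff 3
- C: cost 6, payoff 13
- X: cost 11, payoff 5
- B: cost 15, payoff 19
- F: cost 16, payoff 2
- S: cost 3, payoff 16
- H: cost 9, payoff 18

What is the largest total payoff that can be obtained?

Take C, B, and S: cost 6 + 15 + 3 = 24 ≤ 26, payoff 13 + 19 + 16 = 48.
No other feasible combination does better.

48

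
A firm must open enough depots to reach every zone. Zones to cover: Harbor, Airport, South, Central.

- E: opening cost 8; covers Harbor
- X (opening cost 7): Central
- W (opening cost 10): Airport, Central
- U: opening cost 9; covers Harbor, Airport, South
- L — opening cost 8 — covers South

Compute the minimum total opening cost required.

16

This is a weighted set-cover instance.
Choose X and U: together they cover Harbor, Airport, South, Central — every zone.
Total opening cost: 7 + 9 = 16.
No cover costs less than 16.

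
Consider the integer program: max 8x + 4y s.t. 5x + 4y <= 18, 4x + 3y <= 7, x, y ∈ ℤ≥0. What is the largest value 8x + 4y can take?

(x,y)=(1,1) is feasible, giving 12.
(x,y)=(0,2) is feasible, giving 8.
(x,y)=(1,0) is feasible, giving 8.
No feasible integer point exceeds 12.

12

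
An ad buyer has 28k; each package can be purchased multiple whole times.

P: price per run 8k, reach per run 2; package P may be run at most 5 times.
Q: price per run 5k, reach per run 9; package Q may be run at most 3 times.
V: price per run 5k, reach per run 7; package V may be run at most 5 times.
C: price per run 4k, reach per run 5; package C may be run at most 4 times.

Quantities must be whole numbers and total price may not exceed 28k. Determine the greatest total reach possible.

44

This is a bounded integer knapsack.
3×Q, 1×V, and 2×C: price 28 ≤ 28, reach 3·9 + 1·7 + 2·5 = 44.
2×Q, 2×V, and 2×C: price 28 ≤ 28, reach 2·9 + 2·7 + 2·5 = 42.
Best is 44.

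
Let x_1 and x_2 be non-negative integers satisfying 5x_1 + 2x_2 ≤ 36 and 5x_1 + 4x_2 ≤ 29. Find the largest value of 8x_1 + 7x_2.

50

The continuous relaxation peaks at (0, 7.25) with value 50.75; rounding to a feasible lattice point costs some objective.
(x_1,x_2)=(1,6): 5·1+2·6=17≤36, 5·1+4·6=29≤29, objective 50.
(x_1,x_2)=(0,7): 5·0+2·7=14≤36, 5·0+4·7=28≤29, objective 49.
(x_1,x_2)=(1,5): 5·1+2·5=15≤36, 5·1+4·5=25≤29, objective 43.
No feasible integer point exceeds 50.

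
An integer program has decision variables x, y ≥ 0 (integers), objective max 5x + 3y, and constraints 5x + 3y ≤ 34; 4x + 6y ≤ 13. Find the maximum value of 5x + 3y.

15

The continuous relaxation peaks at (3.25, 0) with value 16.25; rounding to a feasible lattice point costs some objective.
(x,y)=(3,0): 5·3+3·0=15≤34, 4·3+6·0=12≤13, objective 15.
(x,y)=(2,0): 5·2+3·0=10≤34, 4·2+6·0=8≤13, objective 10.
The best lattice point is (3,0), giving 15.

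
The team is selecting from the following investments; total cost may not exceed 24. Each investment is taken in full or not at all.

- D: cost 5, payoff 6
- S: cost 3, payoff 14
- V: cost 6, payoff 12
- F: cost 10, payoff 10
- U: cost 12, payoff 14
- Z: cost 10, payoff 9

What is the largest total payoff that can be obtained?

Allowing fractional choices, the relaxed optimum would be about 43.7, but investments are indivisible.
D + S + V + F: cost 5 + 3 + 6 + 10 = 24 ≤ 24, payoff 6 + 14 + 12 + 10 = 42.
D + S + V + Z: cost 5 + 3 + 6 + 10 = 24 ≤ 24, payoff 6 + 14 + 12 + 9 = 41.
Best is D, S, V, and F with total payoff 42.

42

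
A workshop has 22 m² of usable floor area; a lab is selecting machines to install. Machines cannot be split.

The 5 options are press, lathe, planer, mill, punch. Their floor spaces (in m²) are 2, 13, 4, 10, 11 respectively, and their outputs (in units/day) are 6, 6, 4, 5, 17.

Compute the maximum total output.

mill + punch: floor space 10 + 11 = 21 ≤ 22, output 5 + 17 = 22.
press + planer + punch: floor space 2 + 4 + 11 = 17 ≤ 22, output 6 + 4 + 17 = 27.
press + punch: floor space 2 + 11 = 13 ≤ 22, output 6 + 17 = 23.
Best is press, planer, and punch with total output 27.

27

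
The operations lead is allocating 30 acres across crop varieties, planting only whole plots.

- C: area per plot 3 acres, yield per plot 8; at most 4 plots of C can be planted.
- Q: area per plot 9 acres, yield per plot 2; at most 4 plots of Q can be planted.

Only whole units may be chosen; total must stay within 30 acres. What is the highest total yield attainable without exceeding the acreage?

36

This is a bounded integer knapsack.
C has the best ratio (8/3); taking only C gives at most 4×8 = 32 (stopped by the supply cap of 4).
Mixing does better — 4×C and 2×Q: area 30 ≤ 30, yield 4·8 + 2·2 = 36.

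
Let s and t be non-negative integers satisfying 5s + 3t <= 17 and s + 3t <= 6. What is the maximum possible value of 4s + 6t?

(s,t)=(2,1): 5·2+3·1=13≤17, 1·2+3·1=5≤6, objective 14.
(s,t)=(3,0): 5·3+3·0=15≤17, 1·3+3·0=3≤6, objective 12.
(s,t)=(1,1): 5·1+3·1=8≤17, 1·1+3·1=4≤6, objective 10.
Maximum is 14 at (s,t)=(2,1).

14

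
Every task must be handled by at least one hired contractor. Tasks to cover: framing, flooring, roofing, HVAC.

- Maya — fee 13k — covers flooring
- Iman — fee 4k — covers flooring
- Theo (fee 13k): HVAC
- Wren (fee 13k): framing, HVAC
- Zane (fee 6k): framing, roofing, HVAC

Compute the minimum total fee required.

10

Choose Iman and Zane: together they cover framing, flooring, roofing, HVAC — every task.
Total fee: 4 + 6 = 10.
No cover costs less than 10.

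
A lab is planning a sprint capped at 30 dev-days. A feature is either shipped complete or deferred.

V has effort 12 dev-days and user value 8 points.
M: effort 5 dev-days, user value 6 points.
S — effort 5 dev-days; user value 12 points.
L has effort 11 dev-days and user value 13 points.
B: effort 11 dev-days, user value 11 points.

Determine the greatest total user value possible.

Allowing fractional choices, the relaxed optimum would be about 40.0, but features are indivisible.
S + L + B: effort 5 + 11 + 11 = 27 ≤ 30, user value 12 + 13 + 11 = 36.
V + S + L: effort 12 + 5 + 11 = 28 ≤ 30, user value 8 + 12 + 13 = 33.
Best is S, L, and B with total user value 36.

36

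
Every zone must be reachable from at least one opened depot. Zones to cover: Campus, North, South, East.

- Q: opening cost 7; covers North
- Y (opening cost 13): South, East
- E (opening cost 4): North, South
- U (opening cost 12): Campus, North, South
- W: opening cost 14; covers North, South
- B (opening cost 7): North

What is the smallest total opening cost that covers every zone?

25

This is an integer covering problem.
Choose Y and U: together they cover Campus, North, South, East — every zone.
Total opening cost: 13 + 12 = 25.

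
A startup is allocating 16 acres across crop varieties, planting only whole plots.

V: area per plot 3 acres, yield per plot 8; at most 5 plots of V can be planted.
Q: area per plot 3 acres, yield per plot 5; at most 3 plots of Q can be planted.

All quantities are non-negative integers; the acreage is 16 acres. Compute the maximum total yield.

40

This is a bounded integer knapsack.
Take 5×V: area 15 ≤ 16, yield 5·8 = 40.
V has the best ratio (8/3) and is taken to its limit of 5; remaining capacity is filled optimally with the others.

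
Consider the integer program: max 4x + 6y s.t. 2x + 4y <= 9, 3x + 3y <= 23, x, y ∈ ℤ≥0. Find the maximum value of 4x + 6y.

(x,y)=(4,0) is feasible, giving 16.
(x,y)=(3,0) is feasible, giving 12.
The best lattice point is (4,0), giving 16.

16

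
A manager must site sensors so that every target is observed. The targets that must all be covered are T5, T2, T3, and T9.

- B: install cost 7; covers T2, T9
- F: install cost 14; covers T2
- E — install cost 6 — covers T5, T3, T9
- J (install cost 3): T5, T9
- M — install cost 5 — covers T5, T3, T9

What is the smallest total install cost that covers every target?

The greedy cost-per-new-target heuristic would pick J, M, and B for 15, but a cheaper cover exists.
Choose B and M: together they cover T5, T2, T3, T9 — every target.
Total install cost: 7 + 5 = 12.
No cover costs less than 12.

12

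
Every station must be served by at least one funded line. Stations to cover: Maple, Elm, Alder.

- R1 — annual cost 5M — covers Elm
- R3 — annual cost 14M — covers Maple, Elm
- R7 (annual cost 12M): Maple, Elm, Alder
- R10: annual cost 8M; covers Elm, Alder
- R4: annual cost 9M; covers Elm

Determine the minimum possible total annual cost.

R7 alone covers Maple, Elm, Alder — every station.
Total annual cost: 12.
No cover costs less than 12.

12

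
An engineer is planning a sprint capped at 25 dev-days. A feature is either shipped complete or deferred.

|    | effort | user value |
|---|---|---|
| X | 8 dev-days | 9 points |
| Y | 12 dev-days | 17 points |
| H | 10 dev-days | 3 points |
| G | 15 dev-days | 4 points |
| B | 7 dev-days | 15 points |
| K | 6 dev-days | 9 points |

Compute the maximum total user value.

Take Y, B, and K: effort 12 + 7 + 6 = 25 ≤ 25, user value 17 + 15 + 9 = 41.
No other feasible combination does better.

41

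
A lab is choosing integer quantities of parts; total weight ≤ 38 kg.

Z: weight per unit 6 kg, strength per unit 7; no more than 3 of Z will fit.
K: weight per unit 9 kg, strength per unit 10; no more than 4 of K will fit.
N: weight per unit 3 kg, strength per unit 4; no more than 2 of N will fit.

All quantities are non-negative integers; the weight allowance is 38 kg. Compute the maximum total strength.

42

Take 2×Z, 2×K, and 2×N: weight 36 ≤ 38, strength 2·7 + 2·10 + 2·4 = 42.
N has the best ratio (4/3) and is taken to its limit of 2; remaining capacity is filled optimally with the others.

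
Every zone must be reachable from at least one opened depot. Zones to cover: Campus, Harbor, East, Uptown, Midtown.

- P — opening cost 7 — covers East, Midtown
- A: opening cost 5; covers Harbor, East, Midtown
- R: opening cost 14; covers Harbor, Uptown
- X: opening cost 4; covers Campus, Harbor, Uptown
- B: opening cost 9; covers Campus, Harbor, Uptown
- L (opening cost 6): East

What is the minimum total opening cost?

This is an integer covering problem.
Choose A and X: together they cover Campus, Harbor, East, Uptown, Midtown — every zone.
Total opening cost: 5 + 4 = 9.
No cover costs less than 9.

9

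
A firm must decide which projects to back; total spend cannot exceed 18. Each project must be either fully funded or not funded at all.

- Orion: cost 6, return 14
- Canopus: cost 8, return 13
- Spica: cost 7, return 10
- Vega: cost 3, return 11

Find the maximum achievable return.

38

Canopus + Spica + Vega: cost 8 + 7 + 3 = 18 ≤ 18, return 13 + 10 + 11 = 34.
Orion + Canopus + Vega: cost 6 + 8 + 3 = 17 ≤ 18, return 14 + 13 + 11 = 38.
Orion + Spica + Vega: cost 6 + 7 + 3 = 16 ≤ 18, return 14 + 10 + 11 = 35.
Best is Orion, Canopus, and Vega with total return 38.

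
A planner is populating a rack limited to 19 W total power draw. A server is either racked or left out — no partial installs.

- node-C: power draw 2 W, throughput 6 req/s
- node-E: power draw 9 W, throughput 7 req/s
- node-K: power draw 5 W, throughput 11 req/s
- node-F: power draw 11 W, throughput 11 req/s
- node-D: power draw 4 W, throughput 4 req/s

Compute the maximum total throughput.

28

Allowing fractional choices, the relaxed optimum would be about 29.0, but servers are indivisible.
node-K + node-F: power draw 5 + 11 = 16 ≤ 19, throughput 11 + 11 = 22.
node-C + node-K + node-F: power draw 2 + 5 + 11 = 18 ≤ 19, throughput 6 + 11 + 11 = 28.
node-C + node-E + node-K: power draw 2 + 9 + 5 = 16 ≤ 19, throughput 6 + 7 + 11 = 24.
Best is node-C, node-K, and node-F with total throughput 28.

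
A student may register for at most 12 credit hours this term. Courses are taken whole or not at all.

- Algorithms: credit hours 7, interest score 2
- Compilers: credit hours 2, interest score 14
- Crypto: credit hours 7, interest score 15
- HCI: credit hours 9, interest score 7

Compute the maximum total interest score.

Allowing fractional choices, the relaxed optimum would be about 31.3, but courses are indivisible.
Compilers + Crypto: credit hours 2 + 7 = 9 ≤ 12, interest score 14 + 15 = 29.
Compilers + HCI: credit hours 2 + 9 = 11 ≤ 12, interest score 14 + 7 = 21.
Best is Compilers and Crypto with total interest score 29.

29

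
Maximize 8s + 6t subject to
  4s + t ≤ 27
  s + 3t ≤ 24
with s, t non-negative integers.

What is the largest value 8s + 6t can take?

76

The continuous relaxation peaks at (5.18, 6.27) with value 79.09; rounding to a feasible lattice point costs some objective.
(s,t)=(5,6): 4·5+1·6=26≤27, 1·5+3·6=23≤24, objective 76.
(s,t)=(5,5): 4·5+1·5=25≤27, 1·5+3·5=20≤24, objective 70.
The best lattice point is (5,6), giving 76.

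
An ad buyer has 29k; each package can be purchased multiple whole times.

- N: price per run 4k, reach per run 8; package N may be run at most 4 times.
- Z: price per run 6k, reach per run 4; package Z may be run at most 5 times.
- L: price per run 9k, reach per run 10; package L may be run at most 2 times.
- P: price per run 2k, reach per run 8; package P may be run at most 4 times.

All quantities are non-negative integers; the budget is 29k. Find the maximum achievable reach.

66

P has the best ratio (8/2); taking only P gives at most 4×8 = 32 (stopped by the supply cap of 4).
Mixing does better — 3×N, 1×L, and 4×P: price 29 ≤ 29, reach 3·8 + 1·10 + 4·8 = 66.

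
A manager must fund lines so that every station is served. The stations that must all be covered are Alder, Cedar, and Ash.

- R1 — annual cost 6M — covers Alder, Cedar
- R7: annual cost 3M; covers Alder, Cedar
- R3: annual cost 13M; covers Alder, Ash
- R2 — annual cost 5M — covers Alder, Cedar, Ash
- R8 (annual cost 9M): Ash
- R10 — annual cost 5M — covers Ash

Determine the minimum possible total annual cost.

This is a weighted set-cover instance.
R2 alone covers Alder, Cedar, Ash — every station.
Total annual cost: 5.

5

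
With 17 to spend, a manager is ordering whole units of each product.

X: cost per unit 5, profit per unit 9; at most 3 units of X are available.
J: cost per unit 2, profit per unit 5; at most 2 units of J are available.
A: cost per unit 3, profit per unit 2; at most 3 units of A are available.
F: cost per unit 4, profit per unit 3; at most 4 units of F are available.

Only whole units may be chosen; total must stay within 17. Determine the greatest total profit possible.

J has the best ratio (5/2); taking only J gives at most 2×5 = 10 (stopped by the supply cap of 2).
Mixing does better — 3×X and 1×J: cost 17 ≤ 17, profit 3·9 + 1·5 = 32.

32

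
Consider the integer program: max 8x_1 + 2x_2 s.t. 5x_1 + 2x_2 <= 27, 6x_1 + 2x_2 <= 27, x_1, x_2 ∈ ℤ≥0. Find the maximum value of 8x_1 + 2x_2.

34

The continuous relaxation peaks at (4.5, 0) with value 36.00; rounding to a feasible lattice point costs some objective.
(x_1,x_2)=(4,1) is feasible, giving 34.
(x_1,x_2)=(4,0) is feasible, giving 32.
(x_1,x_2)=(3,2) is feasible, giving 28.
(x_1,x_2)=(3,1) is feasible, giving 26.
No feasible integer point exceeds 34.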